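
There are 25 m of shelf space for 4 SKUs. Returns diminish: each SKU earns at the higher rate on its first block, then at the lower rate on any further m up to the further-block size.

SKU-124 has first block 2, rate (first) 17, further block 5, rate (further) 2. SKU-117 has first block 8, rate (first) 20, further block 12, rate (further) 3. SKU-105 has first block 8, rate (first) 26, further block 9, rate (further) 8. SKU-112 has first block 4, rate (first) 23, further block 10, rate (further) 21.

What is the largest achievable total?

Treat each block as its own option and order by rate: SKU-105/T1 26 > SKU-112/T1 23 > SKU-112/T2 21 > SKU-117/T1 20 > SKU-124/T1 17 > SKU-105/T2 8 > SKU-117/T2 3 > SKU-124/T2 2.
SKU-105/T1 (26): +8 ; 17 left.
SKU-112/T1 (23): +4 ; 13 left.
Fill SKU-112 T2 block (10 at 21) ; 3 left.
SKU-117/T1: +3 of 8 at 20; pool empty.
Total = 26×8 + 23×4 + 21×10 + 20×3 = 570.

570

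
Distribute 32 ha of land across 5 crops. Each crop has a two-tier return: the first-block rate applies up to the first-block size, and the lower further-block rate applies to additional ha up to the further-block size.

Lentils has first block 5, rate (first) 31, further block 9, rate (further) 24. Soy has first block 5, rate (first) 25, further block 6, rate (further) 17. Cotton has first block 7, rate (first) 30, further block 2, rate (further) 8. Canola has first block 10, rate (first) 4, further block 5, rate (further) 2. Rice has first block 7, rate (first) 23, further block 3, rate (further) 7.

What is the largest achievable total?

Rank every tier by rate: Lentils/first 31 > Cotton/first 30 > Soy/first 25 > Lentils/second 24 > Rice/first 23 > Soy/second 17 > Cotton/second 8 > Rice/second 7 > Canola/first 4 > Canola/second 2.
Lentils/first (31): +5 — 27 left.
Fill Cotton first block (7 at 30) — 20 left.
Soy/first (25): +5 — 15 left.
Fill Lentils second block (9 at 24) — 6 left.
Rice first at 23: only 6 left, fill 6.
Total = 31×5 + 30×7 + 25×5 + 24×9 + 23×6 = 844.

844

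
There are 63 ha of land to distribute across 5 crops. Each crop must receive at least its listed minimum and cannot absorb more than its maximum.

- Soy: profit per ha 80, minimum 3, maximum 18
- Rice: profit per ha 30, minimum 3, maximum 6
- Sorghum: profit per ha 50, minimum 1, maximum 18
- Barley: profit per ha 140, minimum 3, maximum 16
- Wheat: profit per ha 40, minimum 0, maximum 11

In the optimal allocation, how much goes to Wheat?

Meeting every minimum uses 3+3+1+3+0 = 10 ha, leaving 53.
Order the crops by profit per ha: Barley 140 > Soy 80 > Sorghum 50 > Wheat 40 > Rice 30.
Barley: +13 to 16 (cap) → 40 left.
Soy: +15 to 18 (cap) → 25 left.
Sorghum: +17 to 18 (cap) → 8 left.
Wheat has room for 11 more but only 8 remain, so it gets 8.

8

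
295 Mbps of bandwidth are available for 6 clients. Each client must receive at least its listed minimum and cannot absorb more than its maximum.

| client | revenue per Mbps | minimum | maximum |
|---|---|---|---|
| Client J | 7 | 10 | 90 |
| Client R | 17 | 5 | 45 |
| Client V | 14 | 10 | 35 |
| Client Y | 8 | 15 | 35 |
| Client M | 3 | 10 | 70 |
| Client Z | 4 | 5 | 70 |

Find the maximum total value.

Meeting every minimum uses 10+5+10+15+10+5 = 55 Mbps, leaving 240.
Rank by revenue per Mbps: Client R 17 > Client V 14 > Client Y 8 > Client J 7 > Client Z 4 > Client M 3.
Give Client R 40 more to hit its cap of 45 — 200 left.
Client V takes 25 more to reach its cap of 35 — 175 left.
Client Y: +20 to 35 (cap) — 155 left.
Give Client J 80 more to hit its cap of 90 — 75 left.
Client Z takes 65 more to reach its cap of 70 — 10 left.
Client M has room for 60 more but only 10 remain, so it gets 20.
Total = 7×90 + 17×45 + 14×35 + 8×35 + 3×20 + 4×70 = 2505.

2505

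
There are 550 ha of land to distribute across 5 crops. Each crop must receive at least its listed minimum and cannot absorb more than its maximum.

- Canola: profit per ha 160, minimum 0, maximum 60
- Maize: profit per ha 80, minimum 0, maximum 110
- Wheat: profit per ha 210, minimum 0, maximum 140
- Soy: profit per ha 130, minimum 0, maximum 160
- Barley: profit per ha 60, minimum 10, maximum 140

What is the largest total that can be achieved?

Meeting every minimum uses 0+0+0+0+10 = 10 ha, leaving 540.
Rank by profit per ha: Wheat 210 > Canola 160 > Soy 130 > Maize 80 > Barley 60.
Wheat: +140 to 140 (cap) → 400 left.
Canola: +60 to 60 (cap) → 340 left.
Soy takes 160 more to reach its cap of 160 → 180 left.
Maize: +110 to 110 (cap) → 70 left.
Only 70 left; Barley takes them to reach 80.
Total = 160×60 + 80×110 + 210×140 + 130×160 + 60×80 = 73400.

73400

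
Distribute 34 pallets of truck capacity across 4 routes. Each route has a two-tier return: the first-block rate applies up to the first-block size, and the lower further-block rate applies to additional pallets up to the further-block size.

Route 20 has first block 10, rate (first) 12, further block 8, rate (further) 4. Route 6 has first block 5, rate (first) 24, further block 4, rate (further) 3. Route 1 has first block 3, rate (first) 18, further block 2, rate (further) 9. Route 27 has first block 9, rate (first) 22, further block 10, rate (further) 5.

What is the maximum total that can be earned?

535

Order all 8 blocks by rate: Route 6/first 24 > Route 27/first 22 > Route 1/first 18 > Route 20/first 12 > Route 1/second 9 > Route 27/second 5 > Route 20/second 4 > Route 6/second 3.
Route 6/first (24): +5 — 29 left.
Route 27/first (22): +9 — 20 left.
Fill Route 1 first block (3 at 18) — 17 left.
Fill Route 20 first block (10 at 12) — 7 left.
Fill Route 1 second block (2 at 9) — 5 left.
Route 27/second: +5 of 10 at 5; pool empty.
Total = 24×5 + 22×9 + 18×3 + 12×10 + 9×2 + 5×5 = 535.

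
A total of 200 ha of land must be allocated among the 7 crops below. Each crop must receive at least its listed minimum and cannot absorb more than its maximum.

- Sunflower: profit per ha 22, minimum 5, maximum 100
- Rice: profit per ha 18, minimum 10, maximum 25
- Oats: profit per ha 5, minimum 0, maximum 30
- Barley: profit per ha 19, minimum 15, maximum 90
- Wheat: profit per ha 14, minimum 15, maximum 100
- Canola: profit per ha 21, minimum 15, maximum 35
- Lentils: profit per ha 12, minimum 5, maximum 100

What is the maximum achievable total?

Meeting every minimum uses 5+10+0+15+15+15+5 = 65 ha, leaving 135.
Rank by profit per ha: Sunflower 22 > Canola 21 > Barley 19 > Rice 18 > Wheat 14 > Lentils 12 > Oats 5.
Give Sunflower 95 more to hit its cap of 100 ; 40 left.
Canola: +20 to 35 (cap) ; 20 left.
Barley has room for 75 more but only 20 remain, so it gets 35.
Total = 22×100 + 18×10 + 19×35 + 14×15 + 21×35 + 12×5 = 4050.

4050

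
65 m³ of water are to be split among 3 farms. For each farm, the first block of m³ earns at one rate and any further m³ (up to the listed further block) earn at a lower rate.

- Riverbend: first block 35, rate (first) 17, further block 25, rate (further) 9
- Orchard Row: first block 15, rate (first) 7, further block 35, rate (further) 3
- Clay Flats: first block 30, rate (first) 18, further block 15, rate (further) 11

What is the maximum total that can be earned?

Rank every tier by rate: Clay Flats/T1 18 > Riverbend/T1 17 > Clay Flats/T2 11 > Riverbend/T2 9 > Orchard Row/T1 7 > Orchard Row/T2 3.
Clay Flats T1 at 18: fill all 30 ; 35 left.
Riverbend T1 at 17: fill all 35 ; 0 left.
Total = 18×30 + 17×35 = 1135.

1135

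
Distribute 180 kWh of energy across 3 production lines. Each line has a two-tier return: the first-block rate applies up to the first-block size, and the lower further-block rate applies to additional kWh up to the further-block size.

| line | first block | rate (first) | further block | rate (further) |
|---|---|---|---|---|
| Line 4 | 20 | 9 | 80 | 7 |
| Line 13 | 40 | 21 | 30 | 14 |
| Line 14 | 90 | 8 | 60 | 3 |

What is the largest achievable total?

Order all 6 blocks by rate: Line 13/first 21 > Line 13/second 14 > Line 4/first 9 > Line 14/first 8 > Line 4/second 7 > Line 14/second 3.
Line 13/first (21): +40 → 140 left.
Line 13/second (14): +30 → 110 left.
Line 4 first at 9: fill all 20 → 90 left.
Fill Line 14 first block (90 at 8) → 0 left.
Total = 21×40 + 14×30 + 9×20 + 8×90 = 2160.

2160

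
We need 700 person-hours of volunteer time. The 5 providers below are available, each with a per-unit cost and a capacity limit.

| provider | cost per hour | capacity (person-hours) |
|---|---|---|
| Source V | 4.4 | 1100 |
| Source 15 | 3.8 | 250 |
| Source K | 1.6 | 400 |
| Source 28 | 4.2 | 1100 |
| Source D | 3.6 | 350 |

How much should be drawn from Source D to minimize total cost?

Use providers in increasing cost order.
Source K (1.6): use full 400 — 300 person-hours to go.
Source D (3.6): take the remaining 300 — done.
Source 15, Source 28, Source V: unused.

300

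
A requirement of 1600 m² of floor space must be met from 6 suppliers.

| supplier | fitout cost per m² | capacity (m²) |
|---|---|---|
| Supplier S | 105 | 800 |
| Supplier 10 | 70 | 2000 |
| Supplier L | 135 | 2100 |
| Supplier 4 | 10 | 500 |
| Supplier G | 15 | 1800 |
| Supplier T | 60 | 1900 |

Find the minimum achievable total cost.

Fill from the cheapest supplier first.
Supplier 4 at 10: take all 500 m² ; 1100 still needed.
Supplier G (15): take the remaining 1100 ; done.
Supplier T, Supplier 10, Supplier S, Supplier L: unused.
Cost = 500×10 + 1100×15 = 21500.

21500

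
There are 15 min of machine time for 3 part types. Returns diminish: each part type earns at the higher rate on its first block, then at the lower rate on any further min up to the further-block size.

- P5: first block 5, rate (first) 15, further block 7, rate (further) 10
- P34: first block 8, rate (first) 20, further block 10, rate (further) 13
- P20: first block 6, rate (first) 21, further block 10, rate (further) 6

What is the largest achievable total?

Order all 6 blocks by rate: P20/T1 21 > P34/T1 20 > P5/T1 15 > P34/T2 13 > P5/T2 10 > P20/T2 6.
P20 T1 at 21: fill all 6 → 9 left.
P34 T1 at 20: fill all 8 → 1 left.
P5 T1 at 15: only 1 left, fill 1.
Total = 21×6 + 20×8 + 15×1 = 301.

301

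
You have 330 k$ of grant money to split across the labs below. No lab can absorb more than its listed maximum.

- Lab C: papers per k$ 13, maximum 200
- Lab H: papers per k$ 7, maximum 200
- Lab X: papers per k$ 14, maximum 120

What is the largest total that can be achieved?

4350

Rank by papers per k$: Lab X 14 > Lab C 13 > Lab H 7.
Give Lab X 120 to hit its cap of 120 ; 210 left.
Lab C: +200 to 200 (cap) ; 10 left.
Lab H has room for 200 but only 10 remain, so it gets 10.
Total = 13×200 + 7×10 + 14×120 = 4350.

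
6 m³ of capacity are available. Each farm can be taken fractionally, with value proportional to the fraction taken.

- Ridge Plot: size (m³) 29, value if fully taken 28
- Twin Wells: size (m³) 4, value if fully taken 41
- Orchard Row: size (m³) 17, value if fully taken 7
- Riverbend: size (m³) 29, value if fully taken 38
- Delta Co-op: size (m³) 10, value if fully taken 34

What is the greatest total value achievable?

Best value per unit of size first: Twin Wells 41/4≈10.2, Delta Co-op 34/10≈3.4, Riverbend 38/29≈1.31, Ridge Plot 28/29≈0.966, Orchard Row 7/17≈0.412.
Take all of Twin Wells (4 m³, value 41) ; 2 m³ left.
Fill the last 2 m³ with part of Delta Co-op: 2/10 of it earns 6.8.
Total value = 47.8.

47.8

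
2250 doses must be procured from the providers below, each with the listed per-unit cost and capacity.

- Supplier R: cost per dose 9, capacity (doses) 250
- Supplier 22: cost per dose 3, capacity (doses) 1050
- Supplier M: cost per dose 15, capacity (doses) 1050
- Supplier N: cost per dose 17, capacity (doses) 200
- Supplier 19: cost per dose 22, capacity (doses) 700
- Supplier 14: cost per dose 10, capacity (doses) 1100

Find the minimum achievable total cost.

Cheapest first:
Take 1050 from Supplier 22 at 3 — need 1200 more.
Supplier R at 9: take all 250 doses — 950 still needed.
Take 950 from Supplier 14 at 10 to finish.
Supplier M, Supplier N, Supplier 19: unused.
Cost = 1050×3 + 250×9 + 950×10 = 14900.

14900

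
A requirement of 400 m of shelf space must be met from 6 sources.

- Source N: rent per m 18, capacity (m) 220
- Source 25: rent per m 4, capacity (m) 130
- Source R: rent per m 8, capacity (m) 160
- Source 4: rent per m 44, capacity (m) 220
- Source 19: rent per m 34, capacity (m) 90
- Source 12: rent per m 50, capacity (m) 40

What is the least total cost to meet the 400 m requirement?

Cheapest first:
Source 25 at 4: take all 130 m ; 270 still needed.
Source R at 8: take all 160 m ; 110 still needed.
Source N (18): take the remaining 110 ; done.
Source 19, Source 4, Source 12: unused.
Cost = 130×4 + 160×8 + 110×18 = 3780.

3780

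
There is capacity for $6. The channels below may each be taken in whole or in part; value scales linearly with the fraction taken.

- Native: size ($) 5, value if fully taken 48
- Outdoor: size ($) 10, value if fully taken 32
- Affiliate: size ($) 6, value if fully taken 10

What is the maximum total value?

Rank by value-to-size ratio: Native 48/5≈9.6, Outdoor 32/10≈3.2, Affiliate 10/6≈1.67.
Native: take in full, 5 $ for value 48 → 1 left.
Fill the last 1 $ with part of Outdoor: 1/10 of it earns 3.2.
Total value = 51.2.

51.2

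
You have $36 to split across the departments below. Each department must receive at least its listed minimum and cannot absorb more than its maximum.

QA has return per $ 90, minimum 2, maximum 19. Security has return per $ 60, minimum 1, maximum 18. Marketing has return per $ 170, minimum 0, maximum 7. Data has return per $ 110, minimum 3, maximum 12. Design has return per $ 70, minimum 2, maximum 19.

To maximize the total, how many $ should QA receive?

Meeting every minimum uses 2+1+0+3+2 = 8 $, leaving 28.
Order the departments by return per $: Marketing 170 > Data 110 > QA 90 > Design 70 > Security 60.
Marketing: +7 to 7 (cap) → 21 left.
Data takes 9 more to reach its cap of 12 → 12 left.
QA has room for 17 more but only 12 remain, so it gets 14.

14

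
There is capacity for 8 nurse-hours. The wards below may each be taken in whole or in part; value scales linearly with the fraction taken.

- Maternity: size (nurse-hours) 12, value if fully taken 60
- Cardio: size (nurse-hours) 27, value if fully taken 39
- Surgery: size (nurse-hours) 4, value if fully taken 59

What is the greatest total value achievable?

79

Rank by value-to-size ratio: Surgery 59/4≈14.8, Maternity 60/12≈5, Cardio 39/27≈1.44.
Surgery: take in full, 4 nurse-hours for value 59 — 4 left.
4 nurse-hours left: a 4/12 share of Maternity gives 60×4/12 = 20.
Total value = 79.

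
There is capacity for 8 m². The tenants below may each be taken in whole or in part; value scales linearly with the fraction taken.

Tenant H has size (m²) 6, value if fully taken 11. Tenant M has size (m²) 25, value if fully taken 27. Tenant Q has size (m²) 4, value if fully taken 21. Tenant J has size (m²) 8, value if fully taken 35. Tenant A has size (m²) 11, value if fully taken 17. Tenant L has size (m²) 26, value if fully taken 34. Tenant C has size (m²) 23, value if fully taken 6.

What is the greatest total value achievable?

Rank by value-to-size ratio: Tenant Q 21/4≈5.25, Tenant J 35/8≈4.38, Tenant H 11/6≈1.83, Tenant A 17/11≈1.55, Tenant L 34/26≈1.31, Tenant M 27/25≈1.08, Tenant C 6/23≈0.261.
Take all of Tenant Q (4 m², value 21) ; 4 m² left.
Only 4 m² remain; take 4/8 of Tenant J for value 35×4/8 = 17.5.
Total value = 38.5.

38.5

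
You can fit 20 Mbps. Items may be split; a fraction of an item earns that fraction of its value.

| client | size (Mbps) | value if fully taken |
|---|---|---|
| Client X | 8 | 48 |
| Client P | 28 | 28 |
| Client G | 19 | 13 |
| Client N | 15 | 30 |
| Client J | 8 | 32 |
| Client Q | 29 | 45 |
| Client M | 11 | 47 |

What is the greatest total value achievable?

99

Sort by value density: Client X 48/8≈6, Client M 47/11≈4.27, Client J 32/8≈4, Client N 30/15≈2, Client Q 45/29≈1.55, Client P 28/28≈1, Client G 13/19≈0.684.
Client X: take in full, 8 Mbps for value 48 — 12 left.
Take all of Client M (11 Mbps, value 47) — 1 Mbps left.
1 Mbps left: a 1/8 share of Client J gives 32×1/8 = 4.
Total value = 99.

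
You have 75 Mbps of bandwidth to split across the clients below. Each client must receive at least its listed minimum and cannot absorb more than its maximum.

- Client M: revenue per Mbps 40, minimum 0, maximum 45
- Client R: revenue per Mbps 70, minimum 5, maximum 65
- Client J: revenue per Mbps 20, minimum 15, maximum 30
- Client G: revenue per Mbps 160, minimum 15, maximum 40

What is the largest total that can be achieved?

8100

Meeting every minimum uses 0+5+15+15 = 35 Mbps, leaving 40.
Order the clients by revenue per Mbps: Client G 160 > Client R 70 > Client M 40 > Client J 20.
Client G takes 25 more to reach its cap of 40 — 15 left.
Client R: +15 (room for 60) → 20. Pool exhausted.
Total = 70×20 + 20×15 + 160×40 = 8100.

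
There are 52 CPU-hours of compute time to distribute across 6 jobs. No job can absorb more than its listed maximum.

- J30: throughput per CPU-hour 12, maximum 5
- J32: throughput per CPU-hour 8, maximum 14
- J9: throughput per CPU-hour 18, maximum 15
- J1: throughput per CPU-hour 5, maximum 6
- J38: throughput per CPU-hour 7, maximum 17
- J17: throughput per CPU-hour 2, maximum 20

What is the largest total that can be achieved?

Order the jobs by throughput per CPU-hour: J9 18 > J30 12 > J32 8 > J38 7 > J1 5 > J17 2.
Give J9 15 to hit its cap of 15 — 37 left.
Give J30 5 to hit its cap of 5 — 32 left.
Give J32 14 to hit its cap of 14 — 18 left.
J38: +17 to 17 (cap) — 1 left.
J1 has room for 6 but only 1 remain, so it gets 1.
Total = 12×5 + 8×14 + 18×15 + 5×1 + 7×17 = 566.

566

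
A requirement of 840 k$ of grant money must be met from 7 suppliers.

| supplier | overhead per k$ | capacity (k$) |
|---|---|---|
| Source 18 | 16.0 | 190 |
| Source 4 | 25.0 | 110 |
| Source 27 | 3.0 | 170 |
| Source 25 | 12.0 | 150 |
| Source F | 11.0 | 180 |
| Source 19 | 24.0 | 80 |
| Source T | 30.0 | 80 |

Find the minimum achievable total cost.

Use suppliers in increasing cost order.
Source 27 (3.0): use full 170 → 670 k$ to go.
Source F at 11.0: take all 180 k$ → 490 still needed.
Take 150 from Source 25 at 12.0 → need 340 more.
Source 18 (16.0): use full 190 → 150 k$ to go.
Source 19 (24.0): use full 80 → 70 k$ to go.
Source 4 (25.0): take the remaining 70 → done.
Source T: unused.
Cost = 170×3.0 + 180×11.0 + 150×12.0 + 190×16.0 + 80×24.0 + 70×25.0 = 11000.

11000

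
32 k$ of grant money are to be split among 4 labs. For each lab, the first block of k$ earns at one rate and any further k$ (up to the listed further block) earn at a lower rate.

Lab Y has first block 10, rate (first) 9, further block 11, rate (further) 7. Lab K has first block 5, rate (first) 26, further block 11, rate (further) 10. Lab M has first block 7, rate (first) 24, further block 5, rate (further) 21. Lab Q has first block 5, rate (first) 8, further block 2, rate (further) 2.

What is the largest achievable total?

549

Order all 8 blocks by rate: Lab K/first 26 > Lab M/first 24 > Lab M/second 21 > Lab K/second 10 > Lab Y/first 9 > Lab Q/first 8 > Lab Y/second 7 > Lab Q/second 2.
Lab K/first (26): +5 ; 27 left.
Lab M/first (24): +7 ; 20 left.
Lab M second at 21: fill all 5 ; 15 left.
Lab K second at 10: fill all 11 ; 4 left.
4 remain; put them into Lab Y first at 9.
Total = 26×5 + 24×7 + 21×5 + 10×11 + 9×4 = 549.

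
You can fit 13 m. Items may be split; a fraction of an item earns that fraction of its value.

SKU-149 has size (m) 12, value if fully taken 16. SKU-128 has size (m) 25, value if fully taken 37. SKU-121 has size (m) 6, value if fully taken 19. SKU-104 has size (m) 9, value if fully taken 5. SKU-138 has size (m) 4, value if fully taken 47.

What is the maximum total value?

Rank by value-to-size ratio: SKU-138 47/4≈11.8, SKU-121 19/6≈3.17, SKU-128 37/25≈1.48, SKU-149 16/12≈1.33, SKU-104 5/9≈0.556.
Take all of SKU-138 (4 m, value 47) ; 9 m left.
Take all of SKU-121 (6 m, value 19) ; 3 m left.
3 m left: a 3/25 share of SKU-128 gives 37×3/25 = 4.44.
Total value = 70.44.

70.44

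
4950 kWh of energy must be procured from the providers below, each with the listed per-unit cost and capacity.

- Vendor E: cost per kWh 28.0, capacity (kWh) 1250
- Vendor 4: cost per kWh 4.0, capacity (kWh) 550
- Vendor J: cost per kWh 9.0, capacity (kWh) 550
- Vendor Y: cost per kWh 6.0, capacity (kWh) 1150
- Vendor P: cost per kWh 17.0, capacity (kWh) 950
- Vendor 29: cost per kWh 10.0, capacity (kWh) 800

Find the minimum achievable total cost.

Use providers in increasing cost order.
Take 550 from Vendor 4 at 4.0 ; need 4400 more.
Vendor Y (6.0): use full 1150 ; 3250 kWh to go.
Vendor J (9.0): use full 550 ; 2700 kWh to go.
Take 800 from Vendor 29 at 10.0 ; need 1900 more.
Vendor P at 17.0: take all 950 kWh ; 950 still needed.
Vendor E at 28.0: take 950 of its 1250 ; requirement met.
Cost = 550×4.0 + 1150×6.0 + 550×9.0 + 800×10.0 + 950×17.0 + 950×28.0 = 64800.

64800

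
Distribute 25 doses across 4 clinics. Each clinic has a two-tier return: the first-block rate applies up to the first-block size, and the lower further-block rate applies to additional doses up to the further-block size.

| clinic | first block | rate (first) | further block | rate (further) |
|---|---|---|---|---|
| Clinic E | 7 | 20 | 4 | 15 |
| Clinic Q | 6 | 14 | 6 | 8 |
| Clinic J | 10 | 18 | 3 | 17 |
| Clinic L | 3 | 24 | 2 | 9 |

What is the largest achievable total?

473

Treat each block as its own option and order by rate: Clinic L/T1 24 > Clinic E/T1 20 > Clinic J/T1 18 > Clinic J/T2 17 > Clinic E/T2 15 > Clinic Q/T1 14 > Clinic L/T2 9 > Clinic Q/T2 8.
Clinic L/T1 (24): +3 ; 22 left.
Clinic E T1 at 20: fill all 7 ; 15 left.
Clinic J T1 at 18: fill all 10 ; 5 left.
Clinic J T2 at 17: fill all 3 ; 2 left.
Clinic E T2 at 15: only 2 left, fill 2.
Total = 24×3 + 20×7 + 18×10 + 17×3 + 15×2 = 473.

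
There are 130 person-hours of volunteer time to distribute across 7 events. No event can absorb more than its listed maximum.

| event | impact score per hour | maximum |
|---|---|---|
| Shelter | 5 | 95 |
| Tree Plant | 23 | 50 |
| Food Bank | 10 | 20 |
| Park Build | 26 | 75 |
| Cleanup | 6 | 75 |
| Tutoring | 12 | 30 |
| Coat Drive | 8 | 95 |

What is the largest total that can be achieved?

3160

Order the events by impact score per hour: Park Build 26 > Tree Plant 23 > Tutoring 12 > Food Bank 10 > Coat Drive 8 > Cleanup 6 > Shelter 5.
Give Park Build 75 to hit its cap of 75 — 55 left.
Tree Plant: +50 to 50 (cap) — 5 left.
Tutoring has room for 30 but only 5 remain, so it gets 5.
Total = 23×50 + 26×75 + 12×5 = 3160.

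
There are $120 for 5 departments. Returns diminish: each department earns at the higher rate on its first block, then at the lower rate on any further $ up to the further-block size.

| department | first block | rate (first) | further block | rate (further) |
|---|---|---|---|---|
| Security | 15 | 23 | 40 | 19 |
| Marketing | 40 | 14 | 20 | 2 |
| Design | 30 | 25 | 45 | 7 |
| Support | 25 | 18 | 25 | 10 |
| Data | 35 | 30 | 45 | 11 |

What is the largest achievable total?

2905

Order all 10 blocks by rate: Data/T1 30 > Design/T1 25 > Security/T1 23 > Security/T2 19 > Support/T1 18 > Marketing/T1 14 > Data/T2 11 > Support/T2 10 > Design/T2 7 > Marketing/T2 2.
Data/T1 (30): +35 → 85 left.
Fill Design T1 block (30 at 25) → 55 left.
Security T1 at 23: fill all 15 → 40 left.
Security T2 at 19: fill all 40 → 0 left.
Total = 30×35 + 25×30 + 23×15 + 19×40 = 2905.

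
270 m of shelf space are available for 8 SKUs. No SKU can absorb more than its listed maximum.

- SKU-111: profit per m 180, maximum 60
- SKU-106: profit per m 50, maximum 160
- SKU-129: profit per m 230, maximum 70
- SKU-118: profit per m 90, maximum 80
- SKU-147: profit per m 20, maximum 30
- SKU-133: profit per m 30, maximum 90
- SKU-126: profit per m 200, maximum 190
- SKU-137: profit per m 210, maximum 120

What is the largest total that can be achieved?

Highest profit per m first: SKU-129 230 > SKU-137 210 > SKU-126 200 > SKU-111 180 > SKU-118 90 > SKU-106 50 > SKU-133 30 > SKU-147 20.
SKU-129 takes 70 to reach its cap of 70 ; 200 left.
SKU-137 takes 120 to reach its cap of 120 ; 80 left.
SKU-126: +80 (room for 190) → 80. Pool exhausted.
Total = 230×70 + 200×80 + 210×120 = 57300.

57300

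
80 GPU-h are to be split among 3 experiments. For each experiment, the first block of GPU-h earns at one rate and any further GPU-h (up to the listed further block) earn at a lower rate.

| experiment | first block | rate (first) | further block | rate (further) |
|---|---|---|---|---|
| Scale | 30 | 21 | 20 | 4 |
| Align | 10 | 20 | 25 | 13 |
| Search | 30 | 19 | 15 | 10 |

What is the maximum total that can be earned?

Treat each block as its own option and order by rate: Scale/tier1 21 > Align/tier1 20 > Search/tier1 19 > Align/tier2 13 > Search/tier2 10 > Scale/tier2 4.
Fill Scale tier1 block (30 at 21) ; 50 left.
Align tier1 at 20: fill all 10 ; 40 left.
Search/tier1 (19): +30 ; 10 left.
10 remain; put them into Align tier2 at 13.
Total = 21×30 + 20×10 + 19×30 + 13×10 = 1530.

1530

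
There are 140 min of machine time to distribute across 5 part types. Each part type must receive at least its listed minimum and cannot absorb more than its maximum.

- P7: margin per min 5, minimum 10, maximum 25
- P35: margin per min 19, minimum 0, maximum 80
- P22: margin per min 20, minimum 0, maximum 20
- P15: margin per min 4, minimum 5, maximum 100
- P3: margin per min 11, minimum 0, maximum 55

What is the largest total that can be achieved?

2265

Meeting every minimum uses 10+0+0+5+0 = 15 min, leaving 125.
Highest margin per min first: P22 20 > P35 19 > P3 11 > P7 5 > P15 4.
P22 takes 20 more to reach its cap of 20 — 105 left.
P35 takes 80 more to reach its cap of 80 — 25 left.
Only 25 left; P3 takes them to reach 25.
Total = 5×10 + 19×80 + 20×20 + 4×5 + 11×25 = 2265.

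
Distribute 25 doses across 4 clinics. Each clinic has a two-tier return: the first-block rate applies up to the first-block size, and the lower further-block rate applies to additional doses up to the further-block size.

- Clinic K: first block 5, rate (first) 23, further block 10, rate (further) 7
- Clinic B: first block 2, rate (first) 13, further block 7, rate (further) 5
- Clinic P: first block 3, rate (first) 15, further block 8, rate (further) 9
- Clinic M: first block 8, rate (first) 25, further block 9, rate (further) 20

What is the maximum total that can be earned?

540

Treat each block as its own option and order by rate: Clinic M/tier1 25 > Clinic K/tier1 23 > Clinic M/tier2 20 > Clinic P/tier1 15 > Clinic B/tier1 13 > Clinic P/tier2 9 > Clinic K/tier2 7 > Clinic B/tier2 5.
Clinic M tier1 at 25: fill all 8 ; 17 left.
Fill Clinic K tier1 block (5 at 23) ; 12 left.
Fill Clinic M tier2 block (9 at 20) ; 3 left.
Fill Clinic P tier1 block (3 at 15) ; 0 left.
Total = 25×8 + 23×5 + 20×9 + 15×3 = 540.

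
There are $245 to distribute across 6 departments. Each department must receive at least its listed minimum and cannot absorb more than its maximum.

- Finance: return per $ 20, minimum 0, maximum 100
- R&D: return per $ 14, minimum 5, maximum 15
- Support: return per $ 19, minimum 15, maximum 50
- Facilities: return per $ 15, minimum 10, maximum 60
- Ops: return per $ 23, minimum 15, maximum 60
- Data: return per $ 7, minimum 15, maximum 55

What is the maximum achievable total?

Meeting every minimum uses 0+5+15+10+15+15 = 60 $, leaving 185.
Order the departments by return per $: Ops 23 > Finance 20 > Support 19 > Facilities 15 > R&D 14 > Data 7.
Ops takes 45 more to reach its cap of 60 — 140 left.
Finance takes 100 more to reach its cap of 100 — 40 left.
Give Support 35 more to hit its cap of 50 — 5 left.
Only 5 left; Facilities takes them to reach 15.
Total = 20×100 + 14×5 + 19×50 + 15×15 + 23×60 + 7×15 = 4730.

4730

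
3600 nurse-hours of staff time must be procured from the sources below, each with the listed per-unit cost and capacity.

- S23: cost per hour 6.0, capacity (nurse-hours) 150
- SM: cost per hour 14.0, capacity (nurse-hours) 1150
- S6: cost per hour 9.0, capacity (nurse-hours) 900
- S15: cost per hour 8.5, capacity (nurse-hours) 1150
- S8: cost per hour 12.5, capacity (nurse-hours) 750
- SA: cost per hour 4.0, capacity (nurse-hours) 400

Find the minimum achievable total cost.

Fill from the cheapest source first.
SA at 4.0: take all 400 nurse-hours — 3200 still needed.
Take 150 from S23 at 6.0 — need 3050 more.
S15 at 8.5: take all 1150 nurse-hours — 1900 still needed.
S6 at 9.0: take all 900 nurse-hours — 1000 still needed.
S8 at 12.5: take all 750 nurse-hours — 250 still needed.
SM (14.0): take the remaining 250 — done.
Cost = 400×4.0 + 150×6.0 + 1150×8.5 + 900×9.0 + 750×12.5 + 250×14.0 = 33250.

33250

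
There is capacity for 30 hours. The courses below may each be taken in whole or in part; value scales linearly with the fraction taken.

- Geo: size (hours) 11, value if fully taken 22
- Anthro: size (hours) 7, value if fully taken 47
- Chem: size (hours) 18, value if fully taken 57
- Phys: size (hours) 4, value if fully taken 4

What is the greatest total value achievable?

114

Best value per unit of size first: Anthro 47/7≈6.71, Chem 57/18≈3.17, Geo 22/11≈2, Phys 4/4≈1.
Take all of Anthro (7 hours, value 47) → 23 hours left.
Chem: take in full, 18 hours for value 57 → 5 left.
Fill the last 5 hours with part of Geo: 5/11 of it earns 10.
Total value = 114.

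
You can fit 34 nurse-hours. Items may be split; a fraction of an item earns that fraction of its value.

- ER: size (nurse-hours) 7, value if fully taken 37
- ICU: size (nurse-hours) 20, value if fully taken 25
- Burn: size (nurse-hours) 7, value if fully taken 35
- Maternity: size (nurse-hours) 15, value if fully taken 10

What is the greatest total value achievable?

97

Rank by value-to-size ratio: ER 37/7≈5.29, Burn 35/7≈5, ICU 25/20≈1.25, Maternity 10/15≈0.667.
Take all of ER (7 nurse-hours, value 37) → 27 nurse-hours left.
Burn: take in full, 7 nurse-hours for value 35 → 20 left.
All 20 nurse-hours of ICU fit (value 25) → 0 remain.
Total value = 97.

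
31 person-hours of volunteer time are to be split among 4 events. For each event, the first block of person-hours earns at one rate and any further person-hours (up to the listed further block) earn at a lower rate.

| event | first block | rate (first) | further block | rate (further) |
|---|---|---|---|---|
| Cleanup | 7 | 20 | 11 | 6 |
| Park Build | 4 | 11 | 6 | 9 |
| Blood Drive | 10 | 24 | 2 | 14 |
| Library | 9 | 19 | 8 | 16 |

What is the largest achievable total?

631

Rank every tier by rate: Blood Drive/tier1 24 > Cleanup/tier1 20 > Library/tier1 19 > Library/tier2 16 > Blood Drive/tier2 14 > Park Build/tier1 11 > Park Build/tier2 9 > Cleanup/tier2 6.
Blood Drive tier1 at 24: fill all 10 — 21 left.
Cleanup/tier1 (20): +7 — 14 left.
Library tier1 at 19: fill all 9 — 5 left.
Library/tier2: +5 of 8 at 16; pool empty.
Total = 24×10 + 20×7 + 19×9 + 16×5 = 631.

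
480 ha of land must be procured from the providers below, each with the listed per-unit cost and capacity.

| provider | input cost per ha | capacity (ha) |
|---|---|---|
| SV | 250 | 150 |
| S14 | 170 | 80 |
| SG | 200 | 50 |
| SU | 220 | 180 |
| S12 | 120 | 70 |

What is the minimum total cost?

Fill from the cheapest provider first.
S12 (120): use full 70 ; 410 ha to go.
S14 at 170: take all 80 ha ; 330 still needed.
Take 50 from SG at 200 ; need 280 more.
Take 180 from SU at 220 ; need 100 more.
SV (250): take the remaining 100 ; done.
Cost = 70×120 + 80×170 + 50×200 + 180×220 + 100×250 = 96600.

96600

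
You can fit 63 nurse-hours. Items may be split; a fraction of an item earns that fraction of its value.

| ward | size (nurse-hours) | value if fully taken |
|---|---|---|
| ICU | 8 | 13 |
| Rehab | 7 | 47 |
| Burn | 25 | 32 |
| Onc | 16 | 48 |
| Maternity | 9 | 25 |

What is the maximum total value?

Rank by value-to-size ratio: Rehab 47/7≈6.71, Onc 48/16≈3, Maternity 25/9≈2.78, ICU 13/8≈1.62, Burn 32/25≈1.28.
All 7 nurse-hours of Rehab fit (value 47) — 56 remain.
Take all of Onc (16 nurse-hours, value 48) — 40 nurse-hours left.
Take all of Maternity (9 nurse-hours, value 25) — 31 nurse-hours left.
All 8 nurse-hours of ICU fit (value 13) — 23 remain.
Only 23 nurse-hours remain; take 23/25 of Burn for value 32×23/25 = 29.44.
Total value = 162.44.

162.44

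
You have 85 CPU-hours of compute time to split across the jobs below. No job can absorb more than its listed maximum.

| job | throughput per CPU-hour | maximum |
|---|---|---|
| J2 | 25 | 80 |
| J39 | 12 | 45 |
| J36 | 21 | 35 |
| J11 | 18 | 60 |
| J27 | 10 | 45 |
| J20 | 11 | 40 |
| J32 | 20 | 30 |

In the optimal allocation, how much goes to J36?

5

Order the jobs by throughput per CPU-hour: J2 25 > J36 21 > J32 20 > J11 18 > J39 12 > J20 11 > J27 10.
J2 takes 80 to reach its cap of 80 — 5 left.
Only 5 left; J36 takes them to reach 5.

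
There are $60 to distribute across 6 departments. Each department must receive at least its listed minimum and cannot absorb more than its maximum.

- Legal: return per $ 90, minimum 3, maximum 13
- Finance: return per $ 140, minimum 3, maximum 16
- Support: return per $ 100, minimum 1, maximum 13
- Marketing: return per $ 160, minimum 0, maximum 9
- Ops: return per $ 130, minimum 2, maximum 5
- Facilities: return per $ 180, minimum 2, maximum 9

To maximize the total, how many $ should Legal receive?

8

Meeting every minimum uses 3+3+1+0+2+2 = 11 $, leaving 49.
Rank by return per $: Facilities 180 > Marketing 160 > Finance 140 > Ops 130 > Support 100 > Legal 90.
Facilities: +7 to 9 (cap) — 42 left.
Marketing: +9 to 9 (cap) — 33 left.
Give Finance 13 more to hit its cap of 16 — 20 left.
Ops: +3 to 5 (cap) — 17 left.
Support: +12 to 13 (cap) — 5 left.
Legal has room for 10 more but only 5 remain, so it gets 8.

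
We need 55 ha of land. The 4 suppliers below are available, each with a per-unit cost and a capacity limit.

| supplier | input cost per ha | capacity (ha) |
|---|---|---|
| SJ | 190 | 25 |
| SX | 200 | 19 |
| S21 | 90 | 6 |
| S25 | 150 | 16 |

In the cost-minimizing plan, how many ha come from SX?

Fill from the cheapest supplier first.
S21 at 90: take all 6 ha — 49 still needed.
S25 (150): use full 16 — 33 ha to go.
Take 25 from SJ at 190 — need 8 more.
SX (200): take the remaining 8 — done.

8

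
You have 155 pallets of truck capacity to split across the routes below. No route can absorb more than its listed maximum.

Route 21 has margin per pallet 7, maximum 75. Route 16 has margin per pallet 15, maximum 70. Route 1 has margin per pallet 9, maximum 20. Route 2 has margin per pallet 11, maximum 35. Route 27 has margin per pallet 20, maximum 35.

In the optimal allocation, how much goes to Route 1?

Rank by margin per pallet: Route 27 20 > Route 16 15 > Route 2 11 > Route 1 9 > Route 21 7.
Give Route 27 35 to hit its cap of 35 → 120 left.
Route 16 takes 70 to reach its cap of 70 → 50 left.
Route 2 takes 35 to reach its cap of 35 → 15 left.
Only 15 left; Route 1 takes them to reach 15.

15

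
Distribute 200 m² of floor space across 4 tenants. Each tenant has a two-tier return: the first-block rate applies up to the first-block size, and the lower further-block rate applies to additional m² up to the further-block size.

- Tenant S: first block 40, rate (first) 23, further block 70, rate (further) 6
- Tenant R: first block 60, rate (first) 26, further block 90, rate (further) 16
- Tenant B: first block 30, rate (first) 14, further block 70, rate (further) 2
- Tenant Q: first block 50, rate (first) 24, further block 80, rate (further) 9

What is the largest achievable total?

Rank every tier by rate: Tenant R/tier1 26 > Tenant Q/tier1 24 > Tenant S/tier1 23 > Tenant R/tier2 16 > Tenant B/tier1 14 > Tenant Q/tier2 9 > Tenant S/tier2 6 > Tenant B/tier2 2.
Fill Tenant R tier1 block (60 at 26) ; 140 left.
Tenant Q tier1 at 24: fill all 50 ; 90 left.
Tenant S/tier1 (23): +40 ; 50 left.
Tenant R/tier2: +50 of 90 at 16; pool empty.
Total = 26×60 + 24×50 + 23×40 + 16×50 = 4480.

4480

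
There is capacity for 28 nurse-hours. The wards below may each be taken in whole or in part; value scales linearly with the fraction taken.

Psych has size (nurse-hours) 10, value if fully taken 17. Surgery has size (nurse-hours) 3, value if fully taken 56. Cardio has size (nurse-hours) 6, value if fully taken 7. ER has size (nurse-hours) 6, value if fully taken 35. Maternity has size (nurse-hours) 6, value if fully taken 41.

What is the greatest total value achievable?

152.5

Rank by value-to-size ratio: Surgery 56/3≈18.7, Maternity 41/6≈6.83, ER 35/6≈5.83, Psych 17/10≈1.7, Cardio 7/6≈1.17.
All 3 nurse-hours of Surgery fit (value 56) ; 25 remain.
Take all of Maternity (6 nurse-hours, value 41) ; 19 nurse-hours left.
Take all of ER (6 nurse-hours, value 35) ; 13 nurse-hours left.
All 10 nurse-hours of Psych fit (value 17) ; 3 remain.
Fill the last 3 nurse-hours with part of Cardio: 3/6 of it earns 3.5.
Total value = 152.5.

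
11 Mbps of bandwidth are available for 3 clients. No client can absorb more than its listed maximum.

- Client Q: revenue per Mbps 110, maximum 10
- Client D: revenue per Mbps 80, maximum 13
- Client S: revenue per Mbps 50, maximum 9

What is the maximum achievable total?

Rank by revenue per Mbps: Client Q 110 > Client D 80 > Client S 50.
Client Q takes 10 to reach its cap of 10 ; 1 left.
Client D: +1 (room for 13) → 1. Pool exhausted.
Total = 110×10 + 80×1 = 1180.

1180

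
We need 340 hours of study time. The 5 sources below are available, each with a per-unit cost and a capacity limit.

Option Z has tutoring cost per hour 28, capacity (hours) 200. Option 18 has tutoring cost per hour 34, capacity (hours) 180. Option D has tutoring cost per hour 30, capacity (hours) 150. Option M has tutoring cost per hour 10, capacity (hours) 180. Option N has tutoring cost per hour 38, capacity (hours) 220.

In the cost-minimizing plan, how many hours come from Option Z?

Cheapest first:
Option M at 10: take all 180 hours ; 160 still needed.
Option Z (28): take the remaining 160 ; done.
Option D, Option 18, Option N: unused.

160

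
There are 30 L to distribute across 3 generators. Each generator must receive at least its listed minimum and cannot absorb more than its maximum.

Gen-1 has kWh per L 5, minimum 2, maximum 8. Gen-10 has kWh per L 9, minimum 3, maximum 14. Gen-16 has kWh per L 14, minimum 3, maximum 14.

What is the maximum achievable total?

Meeting every minimum uses 2+3+3 = 8 L, leaving 22.
Order the generators by kWh per L: Gen-16 14 > Gen-10 9 > Gen-1 5.
Gen-16 takes 11 more to reach its cap of 14 → 11 left.
Gen-10: +11 to 14 (cap) → 0 left.
Total = 5×2 + 9×14 + 14×14 = 332.

332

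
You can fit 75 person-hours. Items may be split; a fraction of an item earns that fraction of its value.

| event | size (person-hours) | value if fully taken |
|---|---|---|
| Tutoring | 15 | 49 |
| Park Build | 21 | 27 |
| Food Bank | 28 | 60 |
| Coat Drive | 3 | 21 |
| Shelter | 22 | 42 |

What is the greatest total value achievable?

181

Sort by value density: Coat Drive 21/3≈7, Tutoring 49/15≈3.27, Food Bank 60/28≈2.14, Shelter 42/22≈1.91, Park Build 27/21≈1.29.
Take all of Coat Drive (3 person-hours, value 21) → 72 person-hours left.
Tutoring: take in full, 15 person-hours for value 49 → 57 left.
All 28 person-hours of Food Bank fit (value 60) → 29 remain.
Shelter: take in full, 22 person-hours for value 42 → 7 left.
Fill the last 7 person-hours with part of Park Build: 7/21 of it earns 9.
Total value = 181.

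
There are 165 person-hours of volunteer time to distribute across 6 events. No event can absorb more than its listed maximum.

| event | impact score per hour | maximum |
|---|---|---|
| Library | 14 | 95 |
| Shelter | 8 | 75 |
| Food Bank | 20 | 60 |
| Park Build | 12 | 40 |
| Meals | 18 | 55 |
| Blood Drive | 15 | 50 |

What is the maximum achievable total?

2940

Rank by impact score per hour: Food Bank 20 > Meals 18 > Blood Drive 15 > Library 14 > Park Build 12 > Shelter 8.
Food Bank: +60 to 60 (cap) → 105 left.
Meals: +55 to 55 (cap) → 50 left.
Blood Drive: +50 to 50 (cap) → 0 left.
Total = 20×60 + 18×55 + 15×50 = 2940.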